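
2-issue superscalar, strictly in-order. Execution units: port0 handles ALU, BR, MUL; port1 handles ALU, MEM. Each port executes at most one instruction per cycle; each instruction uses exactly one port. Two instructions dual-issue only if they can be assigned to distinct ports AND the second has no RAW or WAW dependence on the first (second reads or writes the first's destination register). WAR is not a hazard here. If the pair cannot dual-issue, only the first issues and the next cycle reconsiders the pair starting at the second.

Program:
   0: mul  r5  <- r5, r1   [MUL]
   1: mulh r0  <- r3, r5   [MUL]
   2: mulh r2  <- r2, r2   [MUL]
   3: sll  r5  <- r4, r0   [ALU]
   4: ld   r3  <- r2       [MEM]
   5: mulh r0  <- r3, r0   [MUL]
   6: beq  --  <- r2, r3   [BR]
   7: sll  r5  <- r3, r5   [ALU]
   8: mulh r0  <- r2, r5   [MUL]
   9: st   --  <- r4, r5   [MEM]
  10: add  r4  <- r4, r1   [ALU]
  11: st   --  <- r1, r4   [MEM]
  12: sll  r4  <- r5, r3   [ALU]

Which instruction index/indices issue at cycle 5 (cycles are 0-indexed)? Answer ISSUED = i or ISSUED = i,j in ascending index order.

ISSUED = 6,7

0. mul @i0  | no-port MUL/MUL
1. mulh @i1  | no-port MUL/MUL
2. mulh/sll @i2,i3  | 2-wide
3. ld @i4  | RAW r3
4. mulh @i5  | no-port MUL/BR
5. beq/sll @i6,i7  | 2-wide
6. mulh/st @i8,i9  | 2-wide
7. add @i10  | RAW r4
8. st/sll @i11,i12  | 2-wide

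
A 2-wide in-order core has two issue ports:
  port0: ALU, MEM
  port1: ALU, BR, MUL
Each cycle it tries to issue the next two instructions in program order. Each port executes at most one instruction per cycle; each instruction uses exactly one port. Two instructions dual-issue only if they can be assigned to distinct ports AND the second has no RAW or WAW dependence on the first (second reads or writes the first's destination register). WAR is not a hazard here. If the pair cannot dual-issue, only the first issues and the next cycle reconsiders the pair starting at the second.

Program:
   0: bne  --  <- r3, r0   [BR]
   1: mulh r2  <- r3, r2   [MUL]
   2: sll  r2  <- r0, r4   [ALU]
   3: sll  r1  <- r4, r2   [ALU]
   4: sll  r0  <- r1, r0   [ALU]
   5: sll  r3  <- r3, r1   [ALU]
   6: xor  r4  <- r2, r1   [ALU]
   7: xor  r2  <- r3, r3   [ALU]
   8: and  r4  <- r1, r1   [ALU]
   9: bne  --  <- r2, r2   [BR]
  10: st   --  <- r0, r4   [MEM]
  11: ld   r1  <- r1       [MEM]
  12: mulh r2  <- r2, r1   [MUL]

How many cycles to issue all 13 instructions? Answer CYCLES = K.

CYCLES = 10

#0 head=0: bne.BR i0 no-port BR/MUL
#1 head=1: mulh.MUL i1 WAW r2
#2 head=2: sll.ALU i2 RAW r2
#3 head=3: sll.ALU i3 RAW r1
#4 head=4: sll.ALU+sll.ALU i4,i5 2-wide
#5 head=6: xor.ALU+xor.ALU i6,i7 2-wide
#6 head=8: and.ALU+bne.BR i8,i9 2-wide
#7 head=10: st.MEM i10 no-port MEM/MEM
#8 head=11: ld.MEM i11 RAW r1
#9 head=12: mulh.MUL i12 tail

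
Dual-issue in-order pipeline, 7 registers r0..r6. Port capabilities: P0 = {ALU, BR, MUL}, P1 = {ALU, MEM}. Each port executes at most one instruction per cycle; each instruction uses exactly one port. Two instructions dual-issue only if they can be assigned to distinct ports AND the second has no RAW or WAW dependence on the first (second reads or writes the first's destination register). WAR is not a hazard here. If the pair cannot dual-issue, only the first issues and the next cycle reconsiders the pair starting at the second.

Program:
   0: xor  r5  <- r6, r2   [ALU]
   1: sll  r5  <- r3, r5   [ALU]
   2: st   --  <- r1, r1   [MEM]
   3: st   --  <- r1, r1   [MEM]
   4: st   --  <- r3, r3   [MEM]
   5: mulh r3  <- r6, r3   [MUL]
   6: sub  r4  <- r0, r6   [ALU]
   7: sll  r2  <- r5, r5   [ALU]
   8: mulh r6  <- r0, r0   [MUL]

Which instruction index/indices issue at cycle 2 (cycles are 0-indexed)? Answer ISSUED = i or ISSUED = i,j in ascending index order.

ISSUED = 3

0. xor.ALU @i0  | RAW+WAW r5
1. sll.ALU st.MEM @i1&i2  | 2-wide
2. st.MEM @i3  | no-port MEM/MEM
3. st.MEM mulh.MUL @i4&i5  | 2-wide
4. sub.ALU sll.ALU @i6&i7  | 2-wide
5. mulh.MUL @i8  | tail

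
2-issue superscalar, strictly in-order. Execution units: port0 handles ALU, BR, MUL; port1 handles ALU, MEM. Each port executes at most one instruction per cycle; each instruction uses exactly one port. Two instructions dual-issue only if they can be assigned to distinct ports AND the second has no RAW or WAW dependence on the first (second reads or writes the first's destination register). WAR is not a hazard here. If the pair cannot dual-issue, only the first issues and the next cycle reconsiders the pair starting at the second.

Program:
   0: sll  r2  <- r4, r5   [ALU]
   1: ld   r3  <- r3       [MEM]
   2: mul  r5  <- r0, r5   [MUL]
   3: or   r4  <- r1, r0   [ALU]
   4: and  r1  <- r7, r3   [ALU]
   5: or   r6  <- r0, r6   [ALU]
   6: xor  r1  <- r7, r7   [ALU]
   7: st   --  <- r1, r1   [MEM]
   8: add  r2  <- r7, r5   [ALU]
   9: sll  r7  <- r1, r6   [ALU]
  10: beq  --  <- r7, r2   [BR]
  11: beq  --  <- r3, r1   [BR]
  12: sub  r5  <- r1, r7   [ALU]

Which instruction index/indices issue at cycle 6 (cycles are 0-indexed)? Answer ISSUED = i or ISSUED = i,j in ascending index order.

ISSUED = 10

#0 head=0: sll.ALU+ld.MEM i0,i1 pair
#1 head=2: mul.MUL+or.ALU i2,i3 pair
#2 head=4: and.ALU+or.ALU i4,i5 pair
#3 head=6: xor.ALU i6 RAW r1
#4 head=7: st.MEM+add.ALU i7,i8 pair
#5 head=9: sll.ALU i9 RAW r7
#6 head=10: beq.BR i10 no-port BR/BR
#7 head=11: beq.BR+sub.ALU i11,i12 pair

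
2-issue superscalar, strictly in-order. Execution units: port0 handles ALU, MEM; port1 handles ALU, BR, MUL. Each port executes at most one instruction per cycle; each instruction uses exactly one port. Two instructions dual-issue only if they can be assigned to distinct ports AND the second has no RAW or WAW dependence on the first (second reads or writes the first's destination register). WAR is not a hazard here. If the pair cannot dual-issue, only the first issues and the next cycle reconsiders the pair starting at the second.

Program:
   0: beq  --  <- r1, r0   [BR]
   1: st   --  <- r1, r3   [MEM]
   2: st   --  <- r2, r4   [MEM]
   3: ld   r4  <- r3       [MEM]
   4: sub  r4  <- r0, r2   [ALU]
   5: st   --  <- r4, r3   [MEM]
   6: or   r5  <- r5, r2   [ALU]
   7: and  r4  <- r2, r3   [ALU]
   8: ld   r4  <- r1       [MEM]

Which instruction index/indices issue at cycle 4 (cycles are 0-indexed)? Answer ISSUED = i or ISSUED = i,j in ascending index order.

ISSUED = 5,6

  cy0 -> i0+i1 (beq.BR+st.MEM) dual
  cy1 -> i2 (st.MEM) no-port MEM/MEM
  cy2 -> i3 (ld.MEM) WAW r4
  cy3 -> i4 (sub.ALU) RAW r4
  cy4 -> i5+i6 (st.MEM+or.ALU) dual
  cy5 -> i7 (and.ALU) WAW r4
  cy6 -> i8 (ld.MEM) tail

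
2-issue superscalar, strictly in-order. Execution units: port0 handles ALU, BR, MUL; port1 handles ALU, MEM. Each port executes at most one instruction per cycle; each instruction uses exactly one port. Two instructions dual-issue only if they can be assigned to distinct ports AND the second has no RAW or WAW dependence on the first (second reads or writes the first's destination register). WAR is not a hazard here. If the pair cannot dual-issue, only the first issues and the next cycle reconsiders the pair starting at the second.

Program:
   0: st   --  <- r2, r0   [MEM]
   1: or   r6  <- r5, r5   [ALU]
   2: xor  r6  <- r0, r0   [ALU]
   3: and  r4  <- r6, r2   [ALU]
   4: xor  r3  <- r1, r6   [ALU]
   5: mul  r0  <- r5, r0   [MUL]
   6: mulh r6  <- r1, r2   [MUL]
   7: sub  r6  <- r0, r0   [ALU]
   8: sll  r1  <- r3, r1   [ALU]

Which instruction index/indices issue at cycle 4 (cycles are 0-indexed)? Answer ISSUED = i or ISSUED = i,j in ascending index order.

ISSUED = 6

c0: i0/i1 st.MEM or.ALU  2-wide
c1: i2 xor.ALU  RAW r6
c2: i3/i4 and.ALU xor.ALU  2-wide
c3: i5 mul.MUL  no-port MUL/MUL
c4: i6 mulh.MUL  WAW r6
c5: i7/i8 sub.ALU sll.ALU  2-wide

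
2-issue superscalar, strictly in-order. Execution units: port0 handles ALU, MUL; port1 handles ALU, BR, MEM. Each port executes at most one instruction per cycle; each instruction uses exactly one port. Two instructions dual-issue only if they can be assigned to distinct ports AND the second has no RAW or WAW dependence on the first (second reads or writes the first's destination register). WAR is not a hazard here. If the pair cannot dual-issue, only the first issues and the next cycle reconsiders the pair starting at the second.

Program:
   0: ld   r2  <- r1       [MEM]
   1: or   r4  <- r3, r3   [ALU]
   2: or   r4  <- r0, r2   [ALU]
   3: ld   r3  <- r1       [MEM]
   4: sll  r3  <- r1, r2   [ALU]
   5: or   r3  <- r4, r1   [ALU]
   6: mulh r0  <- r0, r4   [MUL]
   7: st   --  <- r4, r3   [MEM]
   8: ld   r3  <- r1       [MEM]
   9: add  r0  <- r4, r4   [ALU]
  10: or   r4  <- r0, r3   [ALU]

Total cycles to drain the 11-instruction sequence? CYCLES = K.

t=0 i0/i1:ld/or ; dual
t=1 i2/i3:or/ld ; dual
t=2 i4:sll ; WAW r3
t=3 i5/i6:or/mulh ; dual
t=4 i7:st ; no-port MEM/MEM
t=5 i8/i9:ld/add ; dual
t=6 i10:or ; tail

CYCLES = 7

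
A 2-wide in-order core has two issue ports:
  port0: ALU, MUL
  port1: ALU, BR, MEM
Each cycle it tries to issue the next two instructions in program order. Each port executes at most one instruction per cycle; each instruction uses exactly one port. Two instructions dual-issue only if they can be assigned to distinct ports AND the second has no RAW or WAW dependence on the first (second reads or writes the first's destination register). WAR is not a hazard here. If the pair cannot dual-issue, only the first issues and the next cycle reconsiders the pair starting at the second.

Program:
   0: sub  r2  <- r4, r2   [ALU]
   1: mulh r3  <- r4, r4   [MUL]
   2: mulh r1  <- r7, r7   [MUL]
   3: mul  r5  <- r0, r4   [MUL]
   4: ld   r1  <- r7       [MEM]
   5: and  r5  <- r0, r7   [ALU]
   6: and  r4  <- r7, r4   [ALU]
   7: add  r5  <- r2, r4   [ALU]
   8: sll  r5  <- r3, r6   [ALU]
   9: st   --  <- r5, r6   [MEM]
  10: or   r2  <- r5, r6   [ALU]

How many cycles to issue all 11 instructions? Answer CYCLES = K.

CYCLES = 7

c0: i0,i1 sub.ALU;mulh.MUL  2-wide
c1: i2 mulh.MUL  no-port MUL/MUL
c2: i3,i4 mul.MUL;ld.MEM  2-wide
c3: i5,i6 and.ALU;and.ALU  2-wide
c4: i7 add.ALU  WAW r5
c5: i8 sll.ALU  RAW r5
c6: i9,i10 st.MEM;or.ALU  2-wide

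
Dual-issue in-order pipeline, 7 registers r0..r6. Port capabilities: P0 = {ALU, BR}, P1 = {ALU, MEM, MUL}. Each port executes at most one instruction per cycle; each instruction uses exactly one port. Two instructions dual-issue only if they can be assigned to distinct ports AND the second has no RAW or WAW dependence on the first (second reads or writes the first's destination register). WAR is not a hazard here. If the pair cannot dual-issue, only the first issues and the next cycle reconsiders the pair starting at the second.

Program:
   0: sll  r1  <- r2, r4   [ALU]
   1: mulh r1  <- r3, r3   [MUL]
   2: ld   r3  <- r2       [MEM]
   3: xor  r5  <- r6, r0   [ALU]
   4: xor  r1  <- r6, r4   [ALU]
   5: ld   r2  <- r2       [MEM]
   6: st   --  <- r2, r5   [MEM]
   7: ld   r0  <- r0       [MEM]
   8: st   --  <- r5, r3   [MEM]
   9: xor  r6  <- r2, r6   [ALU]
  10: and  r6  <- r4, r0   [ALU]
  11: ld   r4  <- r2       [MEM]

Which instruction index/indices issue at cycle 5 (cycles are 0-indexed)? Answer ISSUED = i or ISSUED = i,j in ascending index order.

ISSUED = 7

[0] i0  sll  -- WAW r1
[1] i1  mulh  -- no-port MUL/MEM
[2] i2/i3  ld/xor  -- 2-wide
[3] i4/i5  xor/ld  -- 2-wide
[4] i6  st  -- no-port MEM/MEM
[5] i7  ld  -- no-port MEM/MEM
[6] i8/i9  st/xor  -- 2-wide
[7] i10/i11  and/ld  -- 2-wide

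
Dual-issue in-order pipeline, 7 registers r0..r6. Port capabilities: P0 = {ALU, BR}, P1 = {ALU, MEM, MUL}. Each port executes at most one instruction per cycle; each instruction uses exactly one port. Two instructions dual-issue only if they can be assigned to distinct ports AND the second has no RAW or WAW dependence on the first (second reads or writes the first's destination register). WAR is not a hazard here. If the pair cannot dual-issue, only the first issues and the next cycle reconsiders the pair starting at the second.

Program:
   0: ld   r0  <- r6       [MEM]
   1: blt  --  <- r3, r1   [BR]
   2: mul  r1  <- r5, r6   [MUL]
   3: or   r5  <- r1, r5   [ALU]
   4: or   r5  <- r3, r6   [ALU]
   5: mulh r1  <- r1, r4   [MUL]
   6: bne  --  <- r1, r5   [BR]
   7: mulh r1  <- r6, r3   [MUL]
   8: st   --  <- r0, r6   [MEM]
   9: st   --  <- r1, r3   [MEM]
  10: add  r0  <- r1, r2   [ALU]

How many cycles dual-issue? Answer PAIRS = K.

0. ld.MEM;blt.BR @i0+i1  | dual
1. mul.MUL @i2  | RAW r1
2. or.ALU @i3  | WAW r5
3. or.ALU;mulh.MUL @i4+i5  | dual
4. bne.BR;mulh.MUL @i6+i7  | dual
5. st.MEM @i8  | no-port MEM/MEM
6. st.MEM;add.ALU @i9+i10  | dual

PAIRS = 4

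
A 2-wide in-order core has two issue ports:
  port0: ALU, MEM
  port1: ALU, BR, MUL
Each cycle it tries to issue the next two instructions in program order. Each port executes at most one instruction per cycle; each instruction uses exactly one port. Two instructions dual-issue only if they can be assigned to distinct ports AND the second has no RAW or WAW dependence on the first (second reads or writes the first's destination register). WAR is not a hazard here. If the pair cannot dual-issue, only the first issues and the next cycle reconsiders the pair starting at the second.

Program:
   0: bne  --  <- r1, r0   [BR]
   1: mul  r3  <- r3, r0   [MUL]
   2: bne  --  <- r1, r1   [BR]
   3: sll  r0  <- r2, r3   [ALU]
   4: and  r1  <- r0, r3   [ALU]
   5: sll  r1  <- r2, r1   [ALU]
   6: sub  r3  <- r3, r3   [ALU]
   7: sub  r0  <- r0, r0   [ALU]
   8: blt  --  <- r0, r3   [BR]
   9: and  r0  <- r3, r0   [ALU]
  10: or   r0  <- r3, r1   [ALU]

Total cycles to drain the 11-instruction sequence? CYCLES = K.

CYCLES = 8

[0] i0  bne.BR  -- no-port BR/MUL
[1] i1  mul.MUL  -- no-port MUL/BR
[2] i2&i3  bne.BR;sll.ALU  -- dual
[3] i4  and.ALU  -- RAW+WAW r1
[4] i5&i6  sll.ALU;sub.ALU  -- dual
[5] i7  sub.ALU  -- RAW r0
[6] i8&i9  blt.BR;and.ALU  -- dual
[7] i10  or.ALU  -- tail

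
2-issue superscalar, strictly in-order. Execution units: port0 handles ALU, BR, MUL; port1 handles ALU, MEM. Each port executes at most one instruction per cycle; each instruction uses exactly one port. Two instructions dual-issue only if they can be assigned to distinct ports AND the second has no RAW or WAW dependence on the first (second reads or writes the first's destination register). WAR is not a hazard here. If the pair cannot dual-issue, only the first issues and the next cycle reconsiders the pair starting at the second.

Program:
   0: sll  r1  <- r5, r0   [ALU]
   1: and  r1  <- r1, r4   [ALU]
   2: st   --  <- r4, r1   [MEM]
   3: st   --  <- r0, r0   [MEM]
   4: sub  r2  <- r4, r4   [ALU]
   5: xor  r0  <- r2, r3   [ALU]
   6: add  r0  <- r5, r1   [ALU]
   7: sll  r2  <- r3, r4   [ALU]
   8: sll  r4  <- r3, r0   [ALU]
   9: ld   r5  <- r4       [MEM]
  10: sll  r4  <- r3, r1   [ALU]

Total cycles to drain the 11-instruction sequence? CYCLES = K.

CYCLES = 8

  cy0 -> i0 (sll.ALU) RAW+WAW r1
  cy1 -> i1 (and.ALU) RAW r1
  cy2 -> i2 (st.MEM) no-port MEM/MEM
  cy3 -> i3&i4 (st.MEM;sub.ALU) 2-wide
  cy4 -> i5 (xor.ALU) WAW r0
  cy5 -> i6&i7 (add.ALU;sll.ALU) 2-wide
  cy6 -> i8 (sll.ALU) RAW r4
  cy7 -> i9&i10 (ld.MEM;sll.ALU) 2-wide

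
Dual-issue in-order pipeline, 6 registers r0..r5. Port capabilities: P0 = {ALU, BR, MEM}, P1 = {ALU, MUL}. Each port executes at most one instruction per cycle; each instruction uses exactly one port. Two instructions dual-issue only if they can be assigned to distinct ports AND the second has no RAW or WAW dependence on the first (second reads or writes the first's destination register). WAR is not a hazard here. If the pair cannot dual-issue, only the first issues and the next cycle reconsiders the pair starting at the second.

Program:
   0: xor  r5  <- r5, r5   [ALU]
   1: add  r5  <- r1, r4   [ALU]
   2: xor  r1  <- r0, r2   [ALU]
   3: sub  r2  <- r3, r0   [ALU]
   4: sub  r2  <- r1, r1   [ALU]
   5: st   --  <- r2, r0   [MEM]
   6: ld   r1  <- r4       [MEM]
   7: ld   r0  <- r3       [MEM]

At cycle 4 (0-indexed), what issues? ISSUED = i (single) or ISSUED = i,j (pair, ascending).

ISSUED = 5

t=0 i0:xor.ALU ; WAW r5
t=1 i1&i2:add.ALU/xor.ALU ; pair
t=2 i3:sub.ALU ; WAW r2
t=3 i4:sub.ALU ; RAW r2
t=4 i5:st.MEM ; no-port MEM/MEM
t=5 i6:ld.MEM ; no-port MEM/MEM
t=6 i7:ld.MEM ; tail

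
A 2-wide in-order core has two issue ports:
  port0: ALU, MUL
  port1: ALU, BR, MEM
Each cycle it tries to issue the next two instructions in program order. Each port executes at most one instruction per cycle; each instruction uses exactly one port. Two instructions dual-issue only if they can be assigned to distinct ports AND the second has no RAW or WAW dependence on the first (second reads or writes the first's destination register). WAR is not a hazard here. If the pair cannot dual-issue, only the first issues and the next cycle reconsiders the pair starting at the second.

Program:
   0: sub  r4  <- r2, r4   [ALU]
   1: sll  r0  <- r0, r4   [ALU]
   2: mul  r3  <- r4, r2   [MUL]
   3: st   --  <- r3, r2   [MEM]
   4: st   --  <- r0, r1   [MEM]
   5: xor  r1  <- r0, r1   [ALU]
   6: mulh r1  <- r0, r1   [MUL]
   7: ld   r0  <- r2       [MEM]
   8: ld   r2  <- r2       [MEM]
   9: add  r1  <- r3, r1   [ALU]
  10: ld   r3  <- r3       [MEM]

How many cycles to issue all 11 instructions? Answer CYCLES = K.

0. sub @i0  | RAW r4
1. sll mul @i1/i2  | dual
2. st @i3  | no-port MEM/MEM
3. st xor @i4/i5  | dual
4. mulh ld @i6/i7  | dual
5. ld add @i8/i9  | dual
6. ld @i10  | tail

CYCLES = 7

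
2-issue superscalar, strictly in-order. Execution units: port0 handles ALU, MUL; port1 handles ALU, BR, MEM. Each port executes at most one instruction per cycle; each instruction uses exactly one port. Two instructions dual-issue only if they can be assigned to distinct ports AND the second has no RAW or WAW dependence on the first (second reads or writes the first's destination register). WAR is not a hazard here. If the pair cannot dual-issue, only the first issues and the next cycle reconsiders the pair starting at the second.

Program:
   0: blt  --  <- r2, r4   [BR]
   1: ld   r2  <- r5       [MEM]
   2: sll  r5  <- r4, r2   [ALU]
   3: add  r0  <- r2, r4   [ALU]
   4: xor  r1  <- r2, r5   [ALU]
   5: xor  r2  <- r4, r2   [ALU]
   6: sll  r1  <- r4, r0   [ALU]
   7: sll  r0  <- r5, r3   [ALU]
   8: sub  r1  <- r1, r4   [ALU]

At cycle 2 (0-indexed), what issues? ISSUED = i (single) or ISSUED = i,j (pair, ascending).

[0] i0  blt.BR  -- no-port BR/MEM
[1] i1  ld.MEM  -- RAW r2
[2] i2+i3  sll.ALU/add.ALU  -- 2-wide
[3] i4+i5  xor.ALU/xor.ALU  -- 2-wide
[4] i6+i7  sll.ALU/sll.ALU  -- 2-wide
[5] i8  sub.ALU  -- tail

ISSUED = 2,3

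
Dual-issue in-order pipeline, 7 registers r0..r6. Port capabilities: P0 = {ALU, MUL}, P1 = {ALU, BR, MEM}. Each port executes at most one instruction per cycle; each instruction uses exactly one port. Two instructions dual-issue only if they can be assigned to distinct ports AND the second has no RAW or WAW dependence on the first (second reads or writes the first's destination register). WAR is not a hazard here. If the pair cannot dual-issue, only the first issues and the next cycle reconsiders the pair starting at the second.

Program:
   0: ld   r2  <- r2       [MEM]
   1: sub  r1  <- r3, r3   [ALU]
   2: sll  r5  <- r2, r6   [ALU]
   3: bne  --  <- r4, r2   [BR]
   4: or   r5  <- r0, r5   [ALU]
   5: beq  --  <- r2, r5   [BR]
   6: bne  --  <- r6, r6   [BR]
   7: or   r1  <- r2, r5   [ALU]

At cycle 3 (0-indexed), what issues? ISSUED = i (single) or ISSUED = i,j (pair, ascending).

c0: i0&i1 ld.MEM+sub.ALU  pair
c1: i2&i3 sll.ALU+bne.BR  pair
c2: i4 or.ALU  RAW r5
c3: i5 beq.BR  no-port BR/BR
c4: i6&i7 bne.BR+or.ALU  pair

ISSUED = 5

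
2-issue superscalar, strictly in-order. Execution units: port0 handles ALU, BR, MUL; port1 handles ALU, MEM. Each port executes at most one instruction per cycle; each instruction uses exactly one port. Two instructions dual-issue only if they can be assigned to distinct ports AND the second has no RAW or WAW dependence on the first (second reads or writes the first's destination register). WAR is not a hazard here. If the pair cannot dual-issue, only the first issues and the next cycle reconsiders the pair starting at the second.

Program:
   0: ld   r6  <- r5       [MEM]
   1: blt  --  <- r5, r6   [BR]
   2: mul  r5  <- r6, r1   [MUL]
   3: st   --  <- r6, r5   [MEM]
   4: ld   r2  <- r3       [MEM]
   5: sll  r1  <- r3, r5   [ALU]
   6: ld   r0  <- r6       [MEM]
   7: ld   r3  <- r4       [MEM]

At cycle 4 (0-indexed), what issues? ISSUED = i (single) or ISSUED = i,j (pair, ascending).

t=0 i0:ld.MEM ; RAW r6
t=1 i1:blt.BR ; no-port BR/MUL
t=2 i2:mul.MUL ; RAW r5
t=3 i3:st.MEM ; no-port MEM/MEM
t=4 i4&i5:ld.MEM+sll.ALU ; 2-wide
t=5 i6:ld.MEM ; no-port MEM/MEM
t=6 i7:ld.MEM ; tail

ISSUED = 4,5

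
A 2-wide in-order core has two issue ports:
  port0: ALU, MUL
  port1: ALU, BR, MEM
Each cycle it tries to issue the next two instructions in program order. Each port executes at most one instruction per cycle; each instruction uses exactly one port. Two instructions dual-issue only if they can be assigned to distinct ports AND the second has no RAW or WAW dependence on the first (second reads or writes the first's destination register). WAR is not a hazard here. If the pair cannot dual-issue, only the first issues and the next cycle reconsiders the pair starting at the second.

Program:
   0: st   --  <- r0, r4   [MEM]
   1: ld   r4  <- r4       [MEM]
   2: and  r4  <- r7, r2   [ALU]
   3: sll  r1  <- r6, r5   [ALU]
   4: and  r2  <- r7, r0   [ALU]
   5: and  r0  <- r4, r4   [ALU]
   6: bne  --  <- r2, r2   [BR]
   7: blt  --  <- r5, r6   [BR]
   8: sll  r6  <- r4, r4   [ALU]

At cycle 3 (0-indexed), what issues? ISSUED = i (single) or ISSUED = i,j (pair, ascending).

0. st @i0  | no-port MEM/MEM
1. ld @i1  | WAW r4
2. and sll @i2/i3  | 2-wide
3. and and @i4/i5  | 2-wide
4. bne @i6  | no-port BR/BR
5. blt sll @i7/i8  | 2-wide

ISSUED = 4,5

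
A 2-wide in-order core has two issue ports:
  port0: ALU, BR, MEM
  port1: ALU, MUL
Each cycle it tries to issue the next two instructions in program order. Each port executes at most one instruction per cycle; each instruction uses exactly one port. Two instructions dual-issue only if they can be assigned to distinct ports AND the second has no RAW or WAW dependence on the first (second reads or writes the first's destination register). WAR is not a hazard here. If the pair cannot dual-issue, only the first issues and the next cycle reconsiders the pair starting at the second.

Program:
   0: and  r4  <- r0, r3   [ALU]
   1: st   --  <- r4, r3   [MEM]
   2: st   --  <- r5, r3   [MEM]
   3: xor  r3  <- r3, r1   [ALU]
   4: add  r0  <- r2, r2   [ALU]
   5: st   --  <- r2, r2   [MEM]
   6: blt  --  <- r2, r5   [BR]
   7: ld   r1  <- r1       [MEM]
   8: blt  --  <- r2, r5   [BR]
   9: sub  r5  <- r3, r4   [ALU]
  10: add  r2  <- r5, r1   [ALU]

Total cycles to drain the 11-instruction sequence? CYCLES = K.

  cy0 -> i0 (and) RAW r4
  cy1 -> i1 (st) no-port MEM/MEM
  cy2 -> i2/i3 (st+xor) pair
  cy3 -> i4/i5 (add+st) pair
  cy4 -> i6 (blt) no-port BR/MEM
  cy5 -> i7 (ld) no-port MEM/BR
  cy6 -> i8/i9 (blt+sub) pair
  cy7 -> i10 (add) tail

CYCLES = 8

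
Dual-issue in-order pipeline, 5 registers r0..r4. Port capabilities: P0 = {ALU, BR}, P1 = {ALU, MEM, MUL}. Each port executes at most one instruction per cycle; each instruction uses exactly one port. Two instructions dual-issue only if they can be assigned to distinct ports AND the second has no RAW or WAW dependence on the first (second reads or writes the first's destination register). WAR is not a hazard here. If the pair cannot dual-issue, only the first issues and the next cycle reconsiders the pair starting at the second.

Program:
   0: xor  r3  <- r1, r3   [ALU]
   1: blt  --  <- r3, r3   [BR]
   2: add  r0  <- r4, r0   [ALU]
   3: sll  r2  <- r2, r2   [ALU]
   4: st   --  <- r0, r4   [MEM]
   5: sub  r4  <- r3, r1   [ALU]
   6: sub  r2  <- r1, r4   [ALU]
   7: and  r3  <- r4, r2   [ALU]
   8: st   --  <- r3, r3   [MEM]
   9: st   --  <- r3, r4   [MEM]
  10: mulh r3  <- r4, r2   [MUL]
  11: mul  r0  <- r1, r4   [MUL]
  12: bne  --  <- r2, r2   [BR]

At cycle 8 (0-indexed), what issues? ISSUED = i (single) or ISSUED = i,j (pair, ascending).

ISSUED = 10

[0] i0  xor.ALU  -- RAW r3
[1] i1,i2  blt.BR/add.ALU  -- pair
[2] i3,i4  sll.ALU/st.MEM  -- pair
[3] i5  sub.ALU  -- RAW r4
[4] i6  sub.ALU  -- RAW r2
[5] i7  and.ALU  -- RAW r3
[6] i8  st.MEM  -- no-port MEM/MEM
[7] i9  st.MEM  -- no-port MEM/MUL
[8] i10  mulh.MUL  -- no-port MUL/MUL
[9] i11,i12  mul.MUL/bne.BR  -- pair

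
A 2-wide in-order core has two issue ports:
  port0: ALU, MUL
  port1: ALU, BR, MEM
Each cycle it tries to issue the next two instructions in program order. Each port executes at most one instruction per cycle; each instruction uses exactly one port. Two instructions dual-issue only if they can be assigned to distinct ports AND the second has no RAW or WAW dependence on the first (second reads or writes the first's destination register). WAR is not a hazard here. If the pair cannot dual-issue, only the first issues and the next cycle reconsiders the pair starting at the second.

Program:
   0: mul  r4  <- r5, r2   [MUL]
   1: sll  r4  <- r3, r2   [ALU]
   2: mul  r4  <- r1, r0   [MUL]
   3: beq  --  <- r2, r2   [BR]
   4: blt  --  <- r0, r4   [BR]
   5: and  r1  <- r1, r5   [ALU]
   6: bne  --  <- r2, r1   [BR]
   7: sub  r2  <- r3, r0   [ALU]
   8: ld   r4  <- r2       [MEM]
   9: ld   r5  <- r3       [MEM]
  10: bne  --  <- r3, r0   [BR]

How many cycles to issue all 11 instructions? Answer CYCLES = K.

  cy0 -> i0 (mul.MUL) WAW r4
  cy1 -> i1 (sll.ALU) WAW r4
  cy2 -> i2&i3 (mul.MUL+beq.BR) 2-wide
  cy3 -> i4&i5 (blt.BR+and.ALU) 2-wide
  cy4 -> i6&i7 (bne.BR+sub.ALU) 2-wide
  cy5 -> i8 (ld.MEM) no-port MEM/MEM
  cy6 -> i9 (ld.MEM) no-port MEM/BR
  cy7 -> i10 (bne.BR) tail

CYCLES = 8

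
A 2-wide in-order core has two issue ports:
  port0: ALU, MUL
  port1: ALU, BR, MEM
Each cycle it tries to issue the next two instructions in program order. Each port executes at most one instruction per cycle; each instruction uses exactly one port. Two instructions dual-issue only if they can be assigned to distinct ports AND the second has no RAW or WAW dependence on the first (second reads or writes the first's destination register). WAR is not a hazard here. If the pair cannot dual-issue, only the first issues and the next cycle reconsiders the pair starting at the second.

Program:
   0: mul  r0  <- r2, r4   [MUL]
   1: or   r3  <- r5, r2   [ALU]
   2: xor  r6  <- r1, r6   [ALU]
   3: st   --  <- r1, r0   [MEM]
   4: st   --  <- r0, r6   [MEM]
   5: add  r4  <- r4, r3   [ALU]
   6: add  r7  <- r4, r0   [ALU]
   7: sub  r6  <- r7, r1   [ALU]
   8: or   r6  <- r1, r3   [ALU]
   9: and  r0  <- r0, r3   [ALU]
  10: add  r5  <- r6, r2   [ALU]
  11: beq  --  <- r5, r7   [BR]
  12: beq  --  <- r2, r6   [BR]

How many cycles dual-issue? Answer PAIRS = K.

#0 head=0: mul or i0+i1 2-wide
#1 head=2: xor st i2+i3 2-wide
#2 head=4: st add i4+i5 2-wide
#3 head=6: add i6 RAW r7
#4 head=7: sub i7 WAW r6
#5 head=8: or and i8+i9 2-wide
#6 head=10: add i10 RAW r5
#7 head=11: beq i11 no-port BR/BR
#8 head=12: beq i12 tail

PAIRS = 4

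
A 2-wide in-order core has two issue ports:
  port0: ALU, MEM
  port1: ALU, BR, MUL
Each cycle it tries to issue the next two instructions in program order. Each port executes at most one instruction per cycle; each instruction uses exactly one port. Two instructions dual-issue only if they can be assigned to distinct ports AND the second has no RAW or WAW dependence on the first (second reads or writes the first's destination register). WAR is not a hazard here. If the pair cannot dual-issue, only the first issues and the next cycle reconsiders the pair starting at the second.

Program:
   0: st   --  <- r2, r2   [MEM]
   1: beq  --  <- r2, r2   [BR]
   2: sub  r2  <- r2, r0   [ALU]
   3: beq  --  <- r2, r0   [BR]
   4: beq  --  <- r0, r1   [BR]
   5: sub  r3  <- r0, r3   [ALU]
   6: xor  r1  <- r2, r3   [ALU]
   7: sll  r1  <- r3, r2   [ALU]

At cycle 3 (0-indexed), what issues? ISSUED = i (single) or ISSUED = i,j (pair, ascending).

ISSUED = 4,5

[0] i0+i1  st/beq  -- pair
[1] i2  sub  -- RAW r2
[2] i3  beq  -- no-port BR/BR
[3] i4+i5  beq/sub  -- pair
[4] i6  xor  -- WAW r1
[5] i7  sll  -- tail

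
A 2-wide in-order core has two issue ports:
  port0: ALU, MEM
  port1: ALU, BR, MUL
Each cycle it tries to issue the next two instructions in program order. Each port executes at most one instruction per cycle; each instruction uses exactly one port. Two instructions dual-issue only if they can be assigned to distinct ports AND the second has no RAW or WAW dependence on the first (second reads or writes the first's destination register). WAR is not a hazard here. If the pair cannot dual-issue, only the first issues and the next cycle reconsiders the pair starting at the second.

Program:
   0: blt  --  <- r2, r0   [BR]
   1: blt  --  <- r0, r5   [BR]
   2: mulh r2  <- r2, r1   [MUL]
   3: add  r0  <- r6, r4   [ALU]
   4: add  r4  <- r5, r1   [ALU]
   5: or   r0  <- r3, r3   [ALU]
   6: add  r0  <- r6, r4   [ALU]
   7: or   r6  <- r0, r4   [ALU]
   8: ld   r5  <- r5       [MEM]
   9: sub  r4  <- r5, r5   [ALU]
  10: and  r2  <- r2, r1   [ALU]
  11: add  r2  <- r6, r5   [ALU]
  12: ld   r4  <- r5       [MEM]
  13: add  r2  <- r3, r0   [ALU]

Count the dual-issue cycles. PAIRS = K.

[0] i0  blt  -- no-port BR/BR
[1] i1  blt  -- no-port BR/MUL
[2] i2&i3  mulh;add  -- dual
[3] i4&i5  add;or  -- dual
[4] i6  add  -- RAW r0
[5] i7&i8  or;ld  -- dual
[6] i9&i10  sub;and  -- dual
[7] i11&i12  add;ld  -- dual
[8] i13  add  -- tail

PAIRS = 5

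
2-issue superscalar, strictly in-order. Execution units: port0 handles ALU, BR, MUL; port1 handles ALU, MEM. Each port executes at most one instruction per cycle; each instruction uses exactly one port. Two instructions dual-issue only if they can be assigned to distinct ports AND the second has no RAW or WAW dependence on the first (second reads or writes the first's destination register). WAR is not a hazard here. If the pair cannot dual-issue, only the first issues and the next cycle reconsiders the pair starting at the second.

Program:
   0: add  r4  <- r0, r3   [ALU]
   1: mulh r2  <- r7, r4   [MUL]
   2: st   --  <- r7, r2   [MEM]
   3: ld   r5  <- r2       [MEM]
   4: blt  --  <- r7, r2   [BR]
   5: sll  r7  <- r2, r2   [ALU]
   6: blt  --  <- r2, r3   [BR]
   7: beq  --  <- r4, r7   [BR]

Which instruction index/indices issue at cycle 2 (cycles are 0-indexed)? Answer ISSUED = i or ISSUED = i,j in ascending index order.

ISSUED = 2

  cy0 -> i0 (add) RAW r4
  cy1 -> i1 (mulh) RAW r2
  cy2 -> i2 (st) no-port MEM/MEM
  cy3 -> i3+i4 (ld/blt) dual
  cy4 -> i5+i6 (sll/blt) dual
  cy5 -> i7 (beq) tail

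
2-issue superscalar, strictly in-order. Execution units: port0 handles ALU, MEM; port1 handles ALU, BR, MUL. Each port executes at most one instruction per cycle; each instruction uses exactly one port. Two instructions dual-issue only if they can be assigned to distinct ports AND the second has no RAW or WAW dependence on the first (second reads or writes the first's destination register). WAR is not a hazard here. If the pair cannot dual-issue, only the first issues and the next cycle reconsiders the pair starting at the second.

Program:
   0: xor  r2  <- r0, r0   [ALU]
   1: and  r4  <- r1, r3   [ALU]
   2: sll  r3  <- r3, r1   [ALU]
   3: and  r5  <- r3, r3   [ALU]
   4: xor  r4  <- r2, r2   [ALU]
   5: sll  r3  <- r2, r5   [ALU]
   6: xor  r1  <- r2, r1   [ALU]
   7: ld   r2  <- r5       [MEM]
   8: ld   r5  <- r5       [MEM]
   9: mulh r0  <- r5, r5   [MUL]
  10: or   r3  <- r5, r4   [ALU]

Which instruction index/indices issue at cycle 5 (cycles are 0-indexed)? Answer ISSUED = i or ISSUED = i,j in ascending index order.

c0: i0+i1 xor.ALU/and.ALU  pair
c1: i2 sll.ALU  RAW r3
c2: i3+i4 and.ALU/xor.ALU  pair
c3: i5+i6 sll.ALU/xor.ALU  pair
c4: i7 ld.MEM  no-port MEM/MEM
c5: i8 ld.MEM  RAW r5
c6: i9+i10 mulh.MUL/or.ALU  pair

ISSUED = 8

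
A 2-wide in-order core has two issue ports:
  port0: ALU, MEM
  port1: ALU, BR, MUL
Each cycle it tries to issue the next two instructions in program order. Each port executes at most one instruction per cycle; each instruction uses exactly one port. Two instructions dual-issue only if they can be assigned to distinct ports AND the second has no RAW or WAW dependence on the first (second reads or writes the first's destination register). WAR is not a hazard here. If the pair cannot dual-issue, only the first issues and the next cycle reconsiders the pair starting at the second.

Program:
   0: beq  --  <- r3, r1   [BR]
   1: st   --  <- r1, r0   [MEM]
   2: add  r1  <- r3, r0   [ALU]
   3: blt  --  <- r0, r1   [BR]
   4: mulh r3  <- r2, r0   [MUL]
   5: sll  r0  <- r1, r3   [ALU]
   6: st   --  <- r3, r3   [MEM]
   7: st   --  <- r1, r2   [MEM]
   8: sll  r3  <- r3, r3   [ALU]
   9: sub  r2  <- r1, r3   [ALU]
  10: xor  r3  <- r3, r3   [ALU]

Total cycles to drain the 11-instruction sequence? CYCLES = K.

CYCLES = 7

  cy0 -> i0+i1 (beq.BR/st.MEM) 2-wide
  cy1 -> i2 (add.ALU) RAW r1
  cy2 -> i3 (blt.BR) no-port BR/MUL
  cy3 -> i4 (mulh.MUL) RAW r3
  cy4 -> i5+i6 (sll.ALU/st.MEM) 2-wide
  cy5 -> i7+i8 (st.MEM/sll.ALU) 2-wide
  cy6 -> i9+i10 (sub.ALU/xor.ALU) 2-wide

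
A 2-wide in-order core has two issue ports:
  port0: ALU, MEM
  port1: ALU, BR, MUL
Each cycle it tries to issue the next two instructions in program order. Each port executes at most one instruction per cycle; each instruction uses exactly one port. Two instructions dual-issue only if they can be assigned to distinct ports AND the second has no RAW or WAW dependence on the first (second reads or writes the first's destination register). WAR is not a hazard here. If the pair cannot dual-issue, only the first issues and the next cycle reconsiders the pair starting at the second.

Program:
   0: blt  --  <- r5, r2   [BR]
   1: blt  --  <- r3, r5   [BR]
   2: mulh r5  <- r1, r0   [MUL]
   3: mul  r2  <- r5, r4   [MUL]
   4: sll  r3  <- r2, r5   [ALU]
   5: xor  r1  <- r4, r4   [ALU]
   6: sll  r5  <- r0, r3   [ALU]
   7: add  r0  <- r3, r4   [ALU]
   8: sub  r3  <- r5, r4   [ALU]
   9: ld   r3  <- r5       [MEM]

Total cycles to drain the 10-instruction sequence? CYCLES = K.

CYCLES = 8

t=0 i0:blt ; no-port BR/BR
t=1 i1:blt ; no-port BR/MUL
t=2 i2:mulh ; no-port MUL/MUL
t=3 i3:mul ; RAW r2
t=4 i4/i5:sll+xor ; dual
t=5 i6/i7:sll+add ; dual
t=6 i8:sub ; WAW r3
t=7 i9:ld ; tail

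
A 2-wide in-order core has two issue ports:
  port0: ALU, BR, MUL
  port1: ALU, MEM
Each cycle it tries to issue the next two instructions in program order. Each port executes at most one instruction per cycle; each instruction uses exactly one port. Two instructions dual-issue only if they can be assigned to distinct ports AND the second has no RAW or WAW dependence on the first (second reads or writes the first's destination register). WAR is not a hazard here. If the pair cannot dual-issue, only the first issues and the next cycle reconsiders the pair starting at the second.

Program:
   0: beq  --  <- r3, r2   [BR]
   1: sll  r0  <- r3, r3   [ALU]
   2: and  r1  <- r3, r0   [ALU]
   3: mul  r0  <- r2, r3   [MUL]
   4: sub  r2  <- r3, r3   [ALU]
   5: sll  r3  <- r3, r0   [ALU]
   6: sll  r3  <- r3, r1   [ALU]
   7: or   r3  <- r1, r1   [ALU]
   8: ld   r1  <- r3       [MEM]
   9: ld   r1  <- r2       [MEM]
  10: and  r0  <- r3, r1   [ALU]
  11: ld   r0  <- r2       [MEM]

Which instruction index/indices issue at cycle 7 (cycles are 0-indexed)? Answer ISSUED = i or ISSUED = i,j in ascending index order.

ISSUED = 10

t=0 i0+i1:beq.BR sll.ALU ; 2-wide
t=1 i2+i3:and.ALU mul.MUL ; 2-wide
t=2 i4+i5:sub.ALU sll.ALU ; 2-wide
t=3 i6:sll.ALU ; WAW r3
t=4 i7:or.ALU ; RAW r3
t=5 i8:ld.MEM ; no-port MEM/MEM
t=6 i9:ld.MEM ; RAW r1
t=7 i10:and.ALU ; WAW r0
t=8 i11:ld.MEM ; tail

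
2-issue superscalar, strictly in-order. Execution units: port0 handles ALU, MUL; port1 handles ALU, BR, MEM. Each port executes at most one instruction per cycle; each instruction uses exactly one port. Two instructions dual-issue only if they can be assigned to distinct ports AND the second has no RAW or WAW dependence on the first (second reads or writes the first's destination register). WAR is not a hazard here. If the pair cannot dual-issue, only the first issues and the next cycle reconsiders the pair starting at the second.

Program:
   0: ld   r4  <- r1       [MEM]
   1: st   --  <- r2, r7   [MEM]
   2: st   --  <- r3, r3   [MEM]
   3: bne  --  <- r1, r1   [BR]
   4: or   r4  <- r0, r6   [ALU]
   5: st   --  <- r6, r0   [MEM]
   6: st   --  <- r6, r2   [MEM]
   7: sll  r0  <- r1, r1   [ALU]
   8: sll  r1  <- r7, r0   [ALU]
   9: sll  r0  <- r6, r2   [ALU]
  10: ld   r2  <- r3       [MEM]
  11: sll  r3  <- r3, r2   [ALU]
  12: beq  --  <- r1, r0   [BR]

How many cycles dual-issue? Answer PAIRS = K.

PAIRS = 4

[0] i0  ld.MEM  -- no-port MEM/MEM
[1] i1  st.MEM  -- no-port MEM/MEM
[2] i2  st.MEM  -- no-port MEM/BR
[3] i3,i4  bne.BR;or.ALU  -- 2-wide
[4] i5  st.MEM  -- no-port MEM/MEM
[5] i6,i7  st.MEM;sll.ALU  -- 2-wide
[6] i8,i9  sll.ALU;sll.ALU  -- 2-wide
[7] i10  ld.MEM  -- RAW r2
[8] i11,i12  sll.ALU;beq.BR  -- 2-wide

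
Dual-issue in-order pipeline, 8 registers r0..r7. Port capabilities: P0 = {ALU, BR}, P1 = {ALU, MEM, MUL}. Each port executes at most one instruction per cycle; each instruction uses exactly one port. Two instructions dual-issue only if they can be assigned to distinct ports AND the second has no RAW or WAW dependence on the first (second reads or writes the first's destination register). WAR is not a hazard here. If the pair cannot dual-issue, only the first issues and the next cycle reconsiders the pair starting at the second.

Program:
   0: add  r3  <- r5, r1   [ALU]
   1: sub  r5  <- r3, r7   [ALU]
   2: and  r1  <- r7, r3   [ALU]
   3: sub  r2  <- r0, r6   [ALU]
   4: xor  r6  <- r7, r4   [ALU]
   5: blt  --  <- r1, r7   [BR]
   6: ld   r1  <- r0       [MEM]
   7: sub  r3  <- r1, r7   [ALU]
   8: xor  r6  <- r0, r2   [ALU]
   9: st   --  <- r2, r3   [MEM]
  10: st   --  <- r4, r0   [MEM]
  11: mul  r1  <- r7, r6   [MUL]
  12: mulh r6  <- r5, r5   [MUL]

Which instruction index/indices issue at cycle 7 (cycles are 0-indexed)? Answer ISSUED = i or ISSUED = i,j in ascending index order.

0. add.ALU @i0  | RAW r3
1. sub.ALU and.ALU @i1+i2  | pair
2. sub.ALU xor.ALU @i3+i4  | pair
3. blt.BR ld.MEM @i5+i6  | pair
4. sub.ALU xor.ALU @i7+i8  | pair
5. st.MEM @i9  | no-port MEM/MEM
6. st.MEM @i10  | no-port MEM/MUL
7. mul.MUL @i11  | no-port MUL/MUL
8. mulh.MUL @i12  | tail

ISSUED = 11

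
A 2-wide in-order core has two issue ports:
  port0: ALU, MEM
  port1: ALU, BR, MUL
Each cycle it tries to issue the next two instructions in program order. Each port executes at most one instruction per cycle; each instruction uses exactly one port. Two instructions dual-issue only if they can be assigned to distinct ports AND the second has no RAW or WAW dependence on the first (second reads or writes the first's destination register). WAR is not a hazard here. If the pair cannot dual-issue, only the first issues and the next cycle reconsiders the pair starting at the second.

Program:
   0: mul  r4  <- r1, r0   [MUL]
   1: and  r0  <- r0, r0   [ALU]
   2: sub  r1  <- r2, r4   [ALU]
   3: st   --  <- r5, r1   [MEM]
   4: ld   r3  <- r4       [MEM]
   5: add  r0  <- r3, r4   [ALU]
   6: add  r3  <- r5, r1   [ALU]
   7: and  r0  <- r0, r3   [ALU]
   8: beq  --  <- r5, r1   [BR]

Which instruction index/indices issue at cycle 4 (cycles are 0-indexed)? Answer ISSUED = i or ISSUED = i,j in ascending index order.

t=0 i0,i1:mul.MUL;and.ALU ; 2-wide
t=1 i2:sub.ALU ; RAW r1
t=2 i3:st.MEM ; no-port MEM/MEM
t=3 i4:ld.MEM ; RAW r3
t=4 i5,i6:add.ALU;add.ALU ; 2-wide
t=5 i7,i8:and.ALU;beq.BR ; 2-wide

ISSUED = 5,6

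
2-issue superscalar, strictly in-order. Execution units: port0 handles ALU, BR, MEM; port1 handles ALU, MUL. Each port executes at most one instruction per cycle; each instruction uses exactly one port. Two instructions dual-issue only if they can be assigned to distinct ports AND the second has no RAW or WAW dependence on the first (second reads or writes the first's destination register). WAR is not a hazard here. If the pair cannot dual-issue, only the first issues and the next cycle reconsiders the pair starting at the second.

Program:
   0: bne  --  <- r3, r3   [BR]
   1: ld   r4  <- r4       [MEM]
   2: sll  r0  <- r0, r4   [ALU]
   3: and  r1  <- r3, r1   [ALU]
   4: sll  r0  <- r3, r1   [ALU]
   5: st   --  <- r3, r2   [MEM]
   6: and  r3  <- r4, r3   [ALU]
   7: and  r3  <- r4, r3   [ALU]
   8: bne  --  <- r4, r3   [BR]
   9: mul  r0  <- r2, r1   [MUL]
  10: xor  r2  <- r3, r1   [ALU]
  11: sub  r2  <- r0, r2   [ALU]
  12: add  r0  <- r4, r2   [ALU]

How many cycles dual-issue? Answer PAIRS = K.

PAIRS = 3

  cy0 -> i0 (bne) no-port BR/MEM
  cy1 -> i1 (ld) RAW r4
  cy2 -> i2&i3 (sll and) 2-wide
  cy3 -> i4&i5 (sll st) 2-wide
  cy4 -> i6 (and) RAW+WAW r3
  cy5 -> i7 (and) RAW r3
  cy6 -> i8&i9 (bne mul) 2-wide
  cy7 -> i10 (xor) RAW+WAW r2
  cy8 -> i11 (sub) RAW r2
  cy9 -> i12 (add) tail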